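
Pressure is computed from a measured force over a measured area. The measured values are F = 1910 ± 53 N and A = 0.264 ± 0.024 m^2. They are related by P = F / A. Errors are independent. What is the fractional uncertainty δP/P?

0.0950

Since P is a product/quotient, work with relative uncertainties:
  (1·δF/F)² = (1×0.0277)² = 0.000770;  (-1·δA/A)² = (-1×0.0909)² = 0.00826
δP/P = √(0.00903) = 0.0950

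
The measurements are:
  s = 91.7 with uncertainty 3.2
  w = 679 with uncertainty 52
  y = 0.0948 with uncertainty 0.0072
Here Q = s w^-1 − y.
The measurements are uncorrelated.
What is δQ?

Let p = s·w^-1 = 0.135. δp/p = √((1·δs/s)² + (-1·δw/w)²) = √(0.00122 + 0.00586) = 0.0842, so δp = 0.0114.
Q = p − y: δQ = √(δp² + δy²) = √(0.000129 + 5.18e-05) = 0.0135

0.0135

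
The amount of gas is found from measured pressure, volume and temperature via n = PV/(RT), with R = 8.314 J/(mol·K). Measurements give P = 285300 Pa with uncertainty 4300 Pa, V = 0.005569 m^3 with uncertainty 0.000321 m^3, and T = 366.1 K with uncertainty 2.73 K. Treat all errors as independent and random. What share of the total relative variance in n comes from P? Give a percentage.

6.30%

(δn/n)² = (1·δP/P)² + (1·δV/V)² + (-1·δT/T)²
  P term: (1×0.0151)² = 0.000227
  V term: (1×0.0576)² = 0.00332
  T term: (-1×0.00746)² = 5.56e-05
Total = 0.00361. Share from P = 0.000227/0.00361 = 0.0630.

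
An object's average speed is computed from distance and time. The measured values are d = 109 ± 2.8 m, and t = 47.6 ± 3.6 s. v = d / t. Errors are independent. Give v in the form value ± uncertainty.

v is a product of powers, so relative uncertainties combine in quadrature:
  (1·δd/d)² = (1×0.0257)² = 0.000660;  (-1·δt/t)² = (-1×0.0756)² = 0.00572
δv/v = √(0.00638) = 0.0799
v = 2.29 m/s, so δv = 0.0799 × 2.29 = 0.183 m/s.

2.29 ± 0.183 m/s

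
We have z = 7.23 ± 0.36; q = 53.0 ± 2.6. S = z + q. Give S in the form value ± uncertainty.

60.2 ± 2.62

For a sum/difference, combine absolute errors in quadrature:
  (δz)² = 0.130;  (δq)² = 6.76
δS = √(6.89) = 2.62
S = 60.2.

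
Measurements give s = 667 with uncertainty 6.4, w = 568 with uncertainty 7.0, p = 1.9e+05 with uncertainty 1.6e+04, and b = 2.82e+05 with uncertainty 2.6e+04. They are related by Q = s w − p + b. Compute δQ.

31100

Let h = s·w = 3.79e+05. δh/h = √((1·δs/s)² + (1·δw/w)²) = √(9.21e-05 + 0.000152) = 0.0156, so δh = 5920.
Q = h − p + b: δQ = √(δh² + δp² + δb²) = √(3.5e+07 + 2.56e+08 + 6.76e+08) = 31100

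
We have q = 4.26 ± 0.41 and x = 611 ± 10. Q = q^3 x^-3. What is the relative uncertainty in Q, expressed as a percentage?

29.3%

Relative error in a monomial: (δQ/Q)² = Σ (nᵢ · δxᵢ/xᵢ)².
  (3·δq/q)² = (3×0.0962)² = 0.0834;  (-3·δx/x)² = (-3×0.0164)² = 0.00241
δQ/Q = √(0.0858) = 0.293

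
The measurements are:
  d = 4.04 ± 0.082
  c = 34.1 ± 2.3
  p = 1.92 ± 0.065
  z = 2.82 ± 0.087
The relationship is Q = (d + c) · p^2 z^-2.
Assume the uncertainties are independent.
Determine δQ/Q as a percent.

11.0%

Let u = d + c = 38.1. δu = √(δd² + δc²) = √(0.00672 + 5.29) = 2.30, so δu/u = 0.0603.
Q is then a monomial in u, p, z:
δQ/Q = √((δu/u)² + (2·δp/p)² + (-2·δz/z)²) = √(0.00364 + 0.00458 + 0.00381) = 0.110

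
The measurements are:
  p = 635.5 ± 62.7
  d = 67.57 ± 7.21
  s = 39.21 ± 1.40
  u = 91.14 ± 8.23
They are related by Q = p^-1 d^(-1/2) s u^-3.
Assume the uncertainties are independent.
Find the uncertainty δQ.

2.93e-09

Products/powers → add relative errors in quadrature, weighted by exponent:
  (-1·δp/p)² = (-1×0.0987)² = 0.00973;  (−½·δd/d)² = (-0.5×0.107)² = 0.00285;  (1·δs/s)² = (1×0.0357)² = 0.00127;  (-3·δu/u)² = (-3×0.0903)² = 0.0734
δQ/Q = √(0.0872) = 0.295
Q = 9.915e-09, so δQ = 0.295 × 9.915e-09 = 2.93e-09.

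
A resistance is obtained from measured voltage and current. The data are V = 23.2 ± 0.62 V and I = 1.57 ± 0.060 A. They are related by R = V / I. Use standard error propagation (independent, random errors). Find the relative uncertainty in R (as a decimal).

Products/powers → add relative errors in quadrature, weighted by exponent:
  (1·δV/V)² = (1×0.0267)² = 0.000714;  (-1·δI/I)² = (-1×0.0382)² = 0.00146
δR/R = √(0.00217) = 0.0466

0.0466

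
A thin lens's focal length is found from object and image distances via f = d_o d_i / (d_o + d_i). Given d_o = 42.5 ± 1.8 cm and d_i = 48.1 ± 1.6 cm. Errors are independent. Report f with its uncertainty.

∂f/∂d_o = (d_i/(d_o+d_i))² = 0.282;  ∂f/∂d_i = (d_o/(d_o+d_i))² = 0.220
δf = √((∂f/∂d_o · δd_o)² + (∂f/∂d_i · δd_i)²) = √(0.257 + 0.124) = 0.618 cm
f = 22.6 cm.

22.6 ± 0.618 cm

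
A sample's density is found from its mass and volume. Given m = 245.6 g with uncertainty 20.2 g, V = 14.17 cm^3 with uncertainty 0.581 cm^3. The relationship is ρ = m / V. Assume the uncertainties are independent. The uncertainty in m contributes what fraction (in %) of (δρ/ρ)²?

(δρ/ρ)² = (1·δm/m)² + (-1·δV/V)²
  m term: (1×0.0822)² = 0.00676
  V term: (-1×0.0410)² = 0.00168
Total = 0.00845. Share from m = 0.00676/0.00845 = 0.801.

80.1%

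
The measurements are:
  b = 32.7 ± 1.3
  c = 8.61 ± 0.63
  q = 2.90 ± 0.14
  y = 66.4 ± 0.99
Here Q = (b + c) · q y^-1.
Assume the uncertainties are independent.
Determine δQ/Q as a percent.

Let u = b + c = 41.3. δu = √(δb² + δc²) = √(1.69 + 0.397) = 1.44, so δu/u = 0.0350.
Q is then a monomial in u, q, y:
δQ/Q = √((δu/u)² + (1·δq/q)² + (-1·δy/y)²) = √(0.00122 + 0.00233 + 0.000222) = 0.0614

6.14%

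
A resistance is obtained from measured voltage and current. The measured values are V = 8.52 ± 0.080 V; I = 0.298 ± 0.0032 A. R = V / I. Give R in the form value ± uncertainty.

28.6 ± 0.408 Ω

Since R is a product/quotient, work with relative uncertainties:
  (1·δV/V)² = (1×0.00939)² = 8.82e-05;  (-1·δI/I)² = (-1×0.0107)² = 0.000115
δR/R = √(0.000203) = 0.0143
R = 28.6 Ω, so δR = 0.0143 × 28.6 = 0.408 Ω.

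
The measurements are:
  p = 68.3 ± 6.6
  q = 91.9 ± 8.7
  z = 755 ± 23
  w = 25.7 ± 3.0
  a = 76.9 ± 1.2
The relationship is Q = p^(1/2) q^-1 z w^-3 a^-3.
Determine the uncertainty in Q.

Since Q is a product/quotient, work with relative uncertainties:
  (½·δp/p)² = (0.5×0.0966)² = 0.00233;  (-1·δq/q)² = (-1×0.0947)² = 0.00896;  (1·δz/z)² = (1×0.0305)² = 0.000928;  (-3·δw/w)² = (-3×0.117)² = 0.123;  (-3·δa/a)² = (-3×0.0156)² = 0.00219
δQ/Q = √(0.137) = 0.370
Q = 8.8e-09, so δQ = 0.370 × 8.8e-09 = 3.26e-09.

3.26e-09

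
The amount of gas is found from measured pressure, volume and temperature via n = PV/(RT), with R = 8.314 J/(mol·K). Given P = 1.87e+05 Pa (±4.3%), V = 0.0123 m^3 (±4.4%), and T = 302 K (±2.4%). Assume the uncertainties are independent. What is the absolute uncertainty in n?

Since n is a product/quotient, work with relative uncertainties:
  (1·δP/P)² = (1×0.0430)² = 0.00185;  (1·δV/V)² = (1×0.0440)² = 0.00194;  (-1·δT/T)² = (-1×0.0240)² = 0.000576
δn/n = √(0.00436) = 0.0660
n = 0.916 mol, so δn = 0.0660 × 0.916 = 0.0605 mol.

0.0605 mol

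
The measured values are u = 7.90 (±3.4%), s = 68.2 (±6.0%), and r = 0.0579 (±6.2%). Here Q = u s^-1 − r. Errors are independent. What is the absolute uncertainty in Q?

0.00876

Let p = u·s^-1 = 0.116. δp/p = √((1·δu/u)² + (-1·δs/s)²) = √(0.00116 + 0.00360) = 0.0690, so δp = 0.00799.
Q = p − r: δQ = √(δp² + δr²) = √(6.38e-05 + 1.29e-05) = 0.00876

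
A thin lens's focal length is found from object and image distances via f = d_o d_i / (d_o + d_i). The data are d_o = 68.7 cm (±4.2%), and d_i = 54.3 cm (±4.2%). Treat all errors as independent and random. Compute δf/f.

∂f/∂d_o = (d_i/(d_o+d_i))² = 0.195;  ∂f/∂d_i = (d_o/(d_o+d_i))² = 0.312
δf = √((∂f/∂d_o · δd_o)² + (∂f/∂d_i · δd_i)²) = √(0.316 + 0.506) = 0.907 cm
f = 30.3 cm, so δf/f = 0.907/30.3 = 0.0299.

0.0299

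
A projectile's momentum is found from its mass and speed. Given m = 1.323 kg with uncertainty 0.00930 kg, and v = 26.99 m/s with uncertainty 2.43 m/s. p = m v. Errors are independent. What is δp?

Since p is a product/quotient, work with relative uncertainties:
  (1·δm/m)² = (1×0.00703)² = 4.94e-05;  (1·δv/v)² = (1×0.0900)² = 0.00811
δp/p = √(0.00816) = 0.0903
p = 35.71 kg·m/s, so δp = 0.0903 × 35.71 = 3.22 kg·m/s.

3.22 kg·m/s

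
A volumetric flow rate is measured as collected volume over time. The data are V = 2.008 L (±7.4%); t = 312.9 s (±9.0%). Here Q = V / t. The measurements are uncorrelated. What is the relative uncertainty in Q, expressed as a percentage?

Each factor contributes (exponent × relative error)² to (δQ/Q)²:
  (1·δV/V)² = (1×0.0740)² = 0.00548;  (-1·δt/t)² = (-1×0.0900)² = 0.00810
δQ/Q = √(0.0136) = 0.117

11.7%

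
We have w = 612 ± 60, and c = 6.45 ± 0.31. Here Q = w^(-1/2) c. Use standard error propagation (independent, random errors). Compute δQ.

0.0179

Since Q is a product/quotient, work with relative uncertainties:
  (−½·δw/w)² = (-0.5×0.0980)² = 0.00240;  (1·δc/c)² = (1×0.0481)² = 0.00231
δQ/Q = √(0.00471) = 0.0687
Q = 0.261, so δQ = 0.0687 × 0.261 = 0.0179.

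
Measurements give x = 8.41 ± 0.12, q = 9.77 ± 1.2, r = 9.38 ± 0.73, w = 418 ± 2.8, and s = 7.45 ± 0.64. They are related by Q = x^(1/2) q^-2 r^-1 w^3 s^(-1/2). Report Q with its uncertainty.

86700 ± 22700

Q is a product of powers, so relative uncertainties combine in quadrature:
  (½·δx/x)² = (0.5×0.0143)² = 5.09e-05;  (-2·δq/q)² = (-2×0.123)² = 0.0603;  (-1·δr/r)² = (-1×0.0778)² = 0.00606;  (3·δw/w)² = (3×0.00670)² = 0.000404;  (−½·δs/s)² = (-0.5×0.0859)² = 0.00184
δQ/Q = √(0.0687) = 0.262
Q = 86700, so δQ = 0.262 × 86700 = 22700.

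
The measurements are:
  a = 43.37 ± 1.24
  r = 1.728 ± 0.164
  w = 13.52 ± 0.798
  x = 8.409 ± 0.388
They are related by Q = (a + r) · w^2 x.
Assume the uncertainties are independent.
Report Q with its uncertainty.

Let u = a + r = 45.10. δu = √(δa² + δr²) = √(1.54 + 0.0269) = 1.25, so δu/u = 0.0277.
Q is then a monomial in u, w, x:
δQ/Q = √((δu/u)² + (2·δw/w)² + (1·δx/x)²) = √(0.000769 + 0.0139 + 0.00213) = 0.130
Q = 69320, so δQ = 0.130 × 69320 = 8990.

69320 ± 8990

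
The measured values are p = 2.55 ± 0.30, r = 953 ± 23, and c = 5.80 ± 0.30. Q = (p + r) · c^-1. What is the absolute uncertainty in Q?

9.40

Let u = p + r = 956. δu = √(δp² + δr²) = √(0.0900 + 529) = 23.0, so δu/u = 0.0241.
Q is then a monomial in u, c:
δQ/Q = √((δu/u)² + (-1·δc/c)²) = √(0.000579 + 0.00268) = 0.0571
Q = 165, so δQ = 0.0571 × 165 = 9.40.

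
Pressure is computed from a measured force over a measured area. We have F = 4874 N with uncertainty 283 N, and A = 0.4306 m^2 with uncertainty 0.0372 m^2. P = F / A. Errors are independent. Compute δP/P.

0.104

Relative error in a monomial: (δP/P)² = Σ (nᵢ · δxᵢ/xᵢ)².
  (1·δF/F)² = (1×0.0581)² = 0.00337;  (-1·δA/A)² = (-1×0.0864)² = 0.00746
δP/P = √(0.0108) = 0.104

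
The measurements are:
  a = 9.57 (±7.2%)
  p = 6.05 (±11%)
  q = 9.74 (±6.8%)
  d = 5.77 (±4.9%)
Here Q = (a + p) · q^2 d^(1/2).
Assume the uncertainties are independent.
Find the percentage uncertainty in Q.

Let u = a + p = 15.6. δu = √(δa² + δp²) = √(0.475 + 0.443) = 0.958, so δu/u = 0.0613.
Q is then a monomial in u, q, d:
δQ/Q = √((δu/u)² + (2·δq/q)² + (½·δd/d)²) = √(0.00376 + 0.0185 + 0.000600) = 0.151

15.1%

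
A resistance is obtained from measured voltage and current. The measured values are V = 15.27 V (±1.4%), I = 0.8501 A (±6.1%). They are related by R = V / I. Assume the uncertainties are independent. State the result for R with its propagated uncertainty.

17.96 ± 1.12 Ω

For a monomial R ∝ V, I^-1, fractional errors add in quadrature:
  (1·δV/V)² = (1×0.0140)² = 0.000196;  (-1·δI/I)² = (-1×0.0610)² = 0.00372
δR/R = √(0.00392) = 0.0626
R = 17.96 Ω, so δR = 0.0626 × 17.96 = 1.12 Ω.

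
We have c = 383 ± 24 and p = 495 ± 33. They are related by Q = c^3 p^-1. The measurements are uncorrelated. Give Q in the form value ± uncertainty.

Each factor contributes (exponent × relative error)² to (δQ/Q)²:
  (3·δc/c)² = (3×0.0627)² = 0.0353;  (-1·δp/p)² = (-1×0.0667)² = 0.00444
δQ/Q = √(0.0398) = 0.199
Q = 1.13e+05, so δQ = 0.199 × 1.13e+05 = 22600.

(1.13 ± 0.226) × 10^5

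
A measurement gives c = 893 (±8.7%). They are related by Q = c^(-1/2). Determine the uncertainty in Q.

0.00146

Q ∝ c^(-1/2), so δQ/Q = |−½| · δc/c = 0.5 × 0.0870 = 0.0435.
Q = 0.0335, so δQ = 0.0435 × 0.0335 = 0.00146.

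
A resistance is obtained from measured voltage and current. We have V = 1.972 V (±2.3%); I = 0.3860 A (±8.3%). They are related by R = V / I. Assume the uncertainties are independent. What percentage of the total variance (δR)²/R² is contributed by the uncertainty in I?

(δR/R)² = (1·δV/V)² + (-1·δI/I)²
  V term: (1×0.0230)² = 0.000529
  I term: (-1×0.0830)² = 0.00689
Total = 0.00742. Share from I = 0.00689/0.00742 = 0.929.

92.9%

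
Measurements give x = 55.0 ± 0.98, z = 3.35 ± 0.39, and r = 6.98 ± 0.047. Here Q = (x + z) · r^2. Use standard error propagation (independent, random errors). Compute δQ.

Let u = x + z = 58.4. δu = √(δx² + δz²) = √(0.960 + 0.152) = 1.05, so δu/u = 0.0181.
Q is then a monomial in u, r:
δQ/Q = √((δu/u)² + (2·δr/r)²) = √(0.000327 + 0.000181) = 0.0225
Q = 2840, so δQ = 0.0225 × 2840 = 64.1.

64.1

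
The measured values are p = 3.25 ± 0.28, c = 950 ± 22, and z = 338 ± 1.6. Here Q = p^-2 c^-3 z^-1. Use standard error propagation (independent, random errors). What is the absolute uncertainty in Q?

6.07e-14

Q is a product of powers, so relative uncertainties combine in quadrature:
  (-2·δp/p)² = (-2×0.0862)² = 0.0297;  (-3·δc/c)² = (-3×0.0232)² = 0.00483;  (-1·δz/z)² = (-1×0.00473)² = 2.24e-05
δQ/Q = √(0.0345) = 0.186
Q = 3.27e-13, so δQ = 0.186 × 3.27e-13 = 6.07e-14.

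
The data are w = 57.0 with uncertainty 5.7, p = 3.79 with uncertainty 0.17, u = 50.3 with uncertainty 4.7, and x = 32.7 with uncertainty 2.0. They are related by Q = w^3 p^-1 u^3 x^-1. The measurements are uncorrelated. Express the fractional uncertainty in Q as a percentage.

Relative error in a monomial: (δQ/Q)² = Σ (nᵢ · δxᵢ/xᵢ)².
  (3·δw/w)² = (3×0.100)² = 0.0900;  (-1·δp/p)² = (-1×0.0449)² = 0.00201;  (3·δu/u)² = (3×0.0934)² = 0.0786;  (-1·δx/x)² = (-1×0.0612)² = 0.00374
δQ/Q = √(0.174) = 0.418

41.8%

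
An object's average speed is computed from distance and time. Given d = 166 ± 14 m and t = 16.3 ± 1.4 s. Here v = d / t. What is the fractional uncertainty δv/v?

Each factor contributes (exponent × relative error)² to (δv/v)²:
  (1·δd/d)² = (1×0.0843)² = 0.00711;  (-1·δt/t)² = (-1×0.0859)² = 0.00738
δv/v = √(0.0145) = 0.120

0.120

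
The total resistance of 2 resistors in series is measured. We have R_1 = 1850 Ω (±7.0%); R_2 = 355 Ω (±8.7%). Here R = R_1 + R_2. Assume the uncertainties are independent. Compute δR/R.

R is a linear combination, so absolute uncertainties add in quadrature:
  (δR_1)² = 16800;  (δR_2)² = 954
δR = √(17700) = 133 Ω
R = 2200 Ω, so δR/R = 133/2200 = 0.0604.

0.0604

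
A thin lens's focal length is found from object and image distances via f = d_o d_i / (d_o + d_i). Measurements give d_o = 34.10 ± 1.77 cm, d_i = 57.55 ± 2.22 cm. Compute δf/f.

0.0356

∂f/∂d_o = (d_i/(d_o+d_i))² = 0.394;  ∂f/∂d_i = (d_o/(d_o+d_i))² = 0.138
δf = √((∂f/∂d_o · δd_o)² + (∂f/∂d_i · δd_i)²) = √(0.487 + 0.0944) = 0.763 cm
f = 21.41 cm, so δf/f = 0.763/21.41 = 0.0356.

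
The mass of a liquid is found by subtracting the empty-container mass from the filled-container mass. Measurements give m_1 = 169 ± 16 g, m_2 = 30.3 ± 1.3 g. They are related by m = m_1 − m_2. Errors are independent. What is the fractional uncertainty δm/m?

0.116

Absolute uncertainties add in quadrature for a linear combination:
  (δm_1)² = 256;  (δm_2)² = 1.69
δm = √(258) = 16.1 g
m = 139 g, so δm/m = 16.1/139 = 0.116.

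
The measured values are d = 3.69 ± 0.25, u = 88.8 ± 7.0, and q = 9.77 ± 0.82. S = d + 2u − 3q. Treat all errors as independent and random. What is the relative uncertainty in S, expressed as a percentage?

Absolute uncertainties add in quadrature for a linear combination:
  (δd)² = 0.0625;  (2·δu)² = 196;  (3·δq)² = 6.05
δS = √(202) = 14.2
S = 152, so δS/S = 14.2/152 = 0.0935.

9.35%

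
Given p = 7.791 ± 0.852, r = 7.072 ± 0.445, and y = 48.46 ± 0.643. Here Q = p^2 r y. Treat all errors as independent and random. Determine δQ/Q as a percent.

Since Q is a product/quotient, work with relative uncertainties:
  (2·δp/p)² = (2×0.109)² = 0.0478;  (1·δr/r)² = (1×0.0629)² = 0.00396;  (1·δy/y)² = (1×0.0133)² = 0.000176
δQ/Q = √(0.0520) = 0.228

22.8%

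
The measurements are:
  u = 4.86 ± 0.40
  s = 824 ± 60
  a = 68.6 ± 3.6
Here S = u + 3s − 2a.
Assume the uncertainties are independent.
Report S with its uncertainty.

2340 ± 180

Absolute uncertainties add in quadrature for a linear combination:
  (δu)² = 0.160;  (3·δs)² = 32400;  (2·δa)² = 51.8
δS = √(32500) = 180
S = 2340.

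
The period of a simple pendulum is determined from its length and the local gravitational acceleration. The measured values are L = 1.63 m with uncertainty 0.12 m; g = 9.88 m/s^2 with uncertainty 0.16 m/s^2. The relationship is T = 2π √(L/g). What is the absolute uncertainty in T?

0.0962 s

Products/powers → add relative errors in quadrature, weighted by exponent:
  (½·δL/L)² = (0.5×0.0736)² = 0.00135;  (−½·δg/g)² = (-0.5×0.0162)² = 6.56e-05
δT/T = √(0.00142) = 0.0377
T = 2.55 s, so δT = 0.0377 × 2.55 = 0.0962 s.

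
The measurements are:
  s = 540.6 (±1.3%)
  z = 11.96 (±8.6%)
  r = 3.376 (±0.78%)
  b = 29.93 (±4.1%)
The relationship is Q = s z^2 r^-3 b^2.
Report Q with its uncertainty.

Q is a product of powers, so relative uncertainties combine in quadrature:
  (1·δs/s)² = (1×0.0130)² = 0.000169;  (2·δz/z)² = (2×0.0860)² = 0.0296;  (-3·δr/r)² = (-3×0.00780)² = 0.000548;  (2·δb/b)² = (2×0.0410)² = 0.00672
δQ/Q = √(0.0370) = 0.192
Q = 1.8e+06, so δQ = 0.192 × 1.8e+06 = 3.46e+05.

(1.800 ± 0.346) × 10^6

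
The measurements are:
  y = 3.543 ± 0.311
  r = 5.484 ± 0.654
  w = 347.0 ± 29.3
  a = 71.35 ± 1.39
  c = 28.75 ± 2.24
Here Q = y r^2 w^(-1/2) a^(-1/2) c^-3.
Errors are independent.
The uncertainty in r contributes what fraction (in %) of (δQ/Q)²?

47.0%

(δQ/Q)² = (1·δy/y)² + (2·δr/r)² + (−½·δw/w)² + (−½·δa/a)² + (-3·δc/c)²
  y term: (1×0.0878)² = 0.00771
  r term: (2×0.119)² = 0.0569
  w term: (-0.5×0.0844)² = 0.00178
  a term: (-0.5×0.0195)² = 9.49e-05
  c term: (-3×0.0779)² = 0.0546
Total = 0.121. Share from r = 0.0569/0.121 = 0.470.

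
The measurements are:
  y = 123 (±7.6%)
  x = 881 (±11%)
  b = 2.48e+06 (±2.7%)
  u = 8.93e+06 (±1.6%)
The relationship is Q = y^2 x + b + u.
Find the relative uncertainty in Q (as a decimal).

Let p = y^2·x = 1.33e+07. δp/p = √((2·δy/y)² + (1·δx/x)²) = √(0.0231 + 0.0121) = 0.188, so δp = 2.5e+06.
Q = p + b + u: δQ = √(δp² + δb² + δu²) = √(6.25e+12 + 4.48e+09 + 2.04e+10) = 2.51e+06
Q = 2.47e+07, so δQ/Q = 2.51e+06/2.47e+07 = 0.101.

0.101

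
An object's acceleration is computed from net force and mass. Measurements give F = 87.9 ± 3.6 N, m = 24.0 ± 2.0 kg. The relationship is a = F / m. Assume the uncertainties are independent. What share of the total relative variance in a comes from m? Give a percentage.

(δa/a)² = (1·δF/F)² + (-1·δm/m)²
  F term: (1×0.0410)² = 0.00168
  m term: (-1×0.0833)² = 0.00694
Total = 0.00862. Share from m = 0.00694/0.00862 = 0.805.

80.5%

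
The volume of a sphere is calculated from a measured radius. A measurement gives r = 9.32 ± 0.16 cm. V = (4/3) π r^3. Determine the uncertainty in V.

Products/powers → add relative errors in quadrature, weighted by exponent:
  (3·δr/r)² = (3×0.0172)² = 0.00265
δV/V = √(0.00265) = 0.0515
V = 3390 cm^3, so δV = 0.0515 × 3390 = 175 cm^3.

175 cm^3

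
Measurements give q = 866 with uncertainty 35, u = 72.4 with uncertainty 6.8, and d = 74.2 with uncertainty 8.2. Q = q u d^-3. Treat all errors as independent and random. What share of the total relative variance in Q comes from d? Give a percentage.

(δQ/Q)² = (1·δq/q)² + (1·δu/u)² + (-3·δd/d)²
  q term: (1×0.0404)² = 0.00163
  u term: (1×0.0939)² = 0.00882
  d term: (-3×0.111)² = 0.110
Total = 0.120. Share from d = 0.110/0.120 = 0.913.

91.3%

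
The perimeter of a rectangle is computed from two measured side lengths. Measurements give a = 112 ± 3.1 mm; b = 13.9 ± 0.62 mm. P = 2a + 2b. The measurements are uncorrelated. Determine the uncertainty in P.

P is a linear combination, so absolute uncertainties add in quadrature:
  (2·δa)² = 38.4;  (2·δb)² = 1.54
δP = √(40.0) = 6.32 mm

6.32 mm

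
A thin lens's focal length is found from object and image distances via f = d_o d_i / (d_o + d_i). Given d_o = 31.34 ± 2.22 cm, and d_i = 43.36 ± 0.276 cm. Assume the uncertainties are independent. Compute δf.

0.750 cm

∂f/∂d_o = (d_i/(d_o+d_i))² = 0.337;  ∂f/∂d_i = (d_o/(d_o+d_i))² = 0.176
δf = √((∂f/∂d_o · δd_o)² + (∂f/∂d_i · δd_i)²) = √(0.559 + 0.00236) = 0.750 cm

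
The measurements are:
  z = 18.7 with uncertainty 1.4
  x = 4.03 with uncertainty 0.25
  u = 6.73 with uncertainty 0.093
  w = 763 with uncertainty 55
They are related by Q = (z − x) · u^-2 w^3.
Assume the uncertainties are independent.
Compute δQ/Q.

Let h = z − x = 14.7. δh = √(δz² + δx²) = √(1.96 + 0.0625) = 1.42, so δh/h = 0.0969.
Q is then a monomial in h, u, w:
δQ/Q = √((δh/h)² + (-2·δu/u)² + (3·δw/w)²) = √(0.00940 + 0.000764 + 0.0468) = 0.239

0.239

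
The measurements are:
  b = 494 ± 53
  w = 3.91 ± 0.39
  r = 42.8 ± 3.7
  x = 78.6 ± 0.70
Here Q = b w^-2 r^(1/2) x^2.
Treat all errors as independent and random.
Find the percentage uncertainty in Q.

23.1%

Relative error in a monomial: (δQ/Q)² = Σ (nᵢ · δxᵢ/xᵢ)².
  (1·δb/b)² = (1×0.107)² = 0.0115;  (-2·δw/w)² = (-2×0.0997)² = 0.0398;  (½·δr/r)² = (0.5×0.0864)² = 0.00187;  (2·δx/x)² = (2×0.00891)² = 0.000317
δQ/Q = √(0.0535) = 0.231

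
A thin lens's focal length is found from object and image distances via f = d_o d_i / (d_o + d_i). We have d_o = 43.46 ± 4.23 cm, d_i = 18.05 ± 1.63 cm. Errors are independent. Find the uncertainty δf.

0.892 cm

∂f/∂d_o = (d_i/(d_o+d_i))² = 0.0861;  ∂f/∂d_i = (d_o/(d_o+d_i))² = 0.499
δf = √((∂f/∂d_o · δd_o)² + (∂f/∂d_i · δd_i)²) = √(0.133 + 0.662) = 0.892 cm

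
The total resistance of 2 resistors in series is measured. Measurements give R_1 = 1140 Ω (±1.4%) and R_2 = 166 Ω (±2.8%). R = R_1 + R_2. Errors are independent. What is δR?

Absolute uncertainties add in quadrature for a linear combination:
  (δR_1)² = 255;  (δR_2)² = 21.6
δR = √(276) = 16.6 Ω

16.6 Ω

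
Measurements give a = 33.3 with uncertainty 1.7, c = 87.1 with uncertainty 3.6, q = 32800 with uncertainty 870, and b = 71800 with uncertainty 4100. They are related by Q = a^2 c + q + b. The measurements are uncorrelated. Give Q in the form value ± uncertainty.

Let p = a^2·c = 96600. δp/p = √((2·δa/a)² + (1·δc/c)²) = √(0.0104 + 0.00171) = 0.110, so δp = 10600.
Q = p + q + b: δQ = √(δp² + δq² + δb²) = √(1.13e+08 + 7.57e+05 + 1.68e+07) = 11400
Q = 2.01e+05.

(2.01 ± 0.114) × 10^5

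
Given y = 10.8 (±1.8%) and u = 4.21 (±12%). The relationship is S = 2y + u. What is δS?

Each term contributes (cᵢ δxᵢ)² to (δS)²:
  (2·δy)² = 0.151;  (δu)² = 0.255
δS = √(0.406) = 0.637

0.637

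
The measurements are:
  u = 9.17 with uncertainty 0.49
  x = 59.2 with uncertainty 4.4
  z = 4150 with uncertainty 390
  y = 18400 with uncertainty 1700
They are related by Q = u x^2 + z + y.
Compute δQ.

Let p = u·x^2 = 32100. δp/p = √((1·δu/u)² + (2·δx/x)²) = √(0.00286 + 0.0221) = 0.158, so δp = 5080.
Q = p + z + y: δQ = √(δp² + δz² + δy²) = √(2.58e+07 + 1.52e+05 + 2.89e+06) = 5370

5370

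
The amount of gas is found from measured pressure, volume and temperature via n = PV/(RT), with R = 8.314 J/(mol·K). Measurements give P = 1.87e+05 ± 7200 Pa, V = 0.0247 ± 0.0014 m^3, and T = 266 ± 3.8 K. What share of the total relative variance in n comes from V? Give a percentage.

65.6%

(δn/n)² = (1·δP/P)² + (1·δV/V)² + (-1·δT/T)²
  P term: (1×0.0385)² = 0.00148
  V term: (1×0.0567)² = 0.00321
  T term: (-1×0.0143)² = 0.000204
Total = 0.00490. Share from V = 0.00321/0.00490 = 0.656.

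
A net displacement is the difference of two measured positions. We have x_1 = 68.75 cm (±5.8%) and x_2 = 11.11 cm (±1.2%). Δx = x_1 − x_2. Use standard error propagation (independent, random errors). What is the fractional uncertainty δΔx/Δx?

0.0692

Absolute uncertainties add in quadrature for a linear combination:
  (δx_1)² = 15.9;  (δx_2)² = 0.0178
δΔx = √(15.9) = 3.99 cm
Δx = 57.64 cm, so δΔx/Δx = 3.99/57.64 = 0.0692.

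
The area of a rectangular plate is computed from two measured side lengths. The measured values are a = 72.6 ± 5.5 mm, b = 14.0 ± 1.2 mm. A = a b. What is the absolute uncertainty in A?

Each factor contributes (exponent × relative error)² to (δA/A)²:
  (1·δa/a)² = (1×0.0758)² = 0.00574;  (1·δb/b)² = (1×0.0857)² = 0.00735
δA/A = √(0.0131) = 0.114
A = 1020 mm^2, so δA = 0.114 × 1020 = 116 mm^2.

116 mm^2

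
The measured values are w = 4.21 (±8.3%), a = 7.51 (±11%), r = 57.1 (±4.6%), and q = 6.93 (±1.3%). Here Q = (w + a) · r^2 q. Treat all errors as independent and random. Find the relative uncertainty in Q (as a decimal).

0.120

Let u = w + a = 11.7. δu = √(δw² + δa²) = √(0.122 + 0.682) = 0.897, so δu/u = 0.0765.
Q is then a monomial in u, r, q:
δQ/Q = √((δu/u)² + (2·δr/r)² + (1·δq/q)²) = √(0.00586 + 0.00846 + 0.000169) = 0.120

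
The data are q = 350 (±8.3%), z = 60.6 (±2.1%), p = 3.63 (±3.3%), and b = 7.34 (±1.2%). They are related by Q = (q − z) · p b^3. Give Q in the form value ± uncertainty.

(4.15 ± 0.464) × 10^5

Let u = q − z = 289. δu = √(δq² + δz²) = √(844 + 1.62) = 29.1, so δu/u = 0.100.
Q is then a monomial in u, p, b:
δQ/Q = √((δu/u)² + (1·δp/p)² + (3·δb/b)²) = √(0.0101 + 0.00109 + 0.00130) = 0.112
Q = 4.15e+05, so δQ = 0.112 × 4.15e+05 = 46400.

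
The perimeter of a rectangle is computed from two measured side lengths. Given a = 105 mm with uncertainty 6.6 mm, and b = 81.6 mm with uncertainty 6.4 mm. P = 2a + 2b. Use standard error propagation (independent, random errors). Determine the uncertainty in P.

18.4 mm

P is a linear combination, so absolute uncertainties add in quadrature:
  (2·δa)² = 174;  (2·δb)² = 164
δP = √(338) = 18.4 mm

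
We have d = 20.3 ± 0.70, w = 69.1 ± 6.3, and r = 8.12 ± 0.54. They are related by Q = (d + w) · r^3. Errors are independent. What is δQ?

Let u = d + w = 89.4. δu = √(δd² + δw²) = √(0.490 + 39.7) = 6.34, so δu/u = 0.0709.
Q is then a monomial in u, r:
δQ/Q = √((δu/u)² + (3·δr/r)²) = √(0.00503 + 0.0398) = 0.212
Q = 47900, so δQ = 0.212 × 47900 = 10100.

10100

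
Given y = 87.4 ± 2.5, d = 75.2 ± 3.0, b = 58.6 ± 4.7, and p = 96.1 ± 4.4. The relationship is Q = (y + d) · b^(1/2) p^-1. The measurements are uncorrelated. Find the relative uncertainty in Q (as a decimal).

Let u = y + d = 163. δu = √(δy² + δd²) = √(6.25 + 9.00) = 3.91, so δu/u = 0.0240.
Q is then a monomial in u, b, p:
δQ/Q = √((δu/u)² + (½·δb/b)² + (-1·δp/p)²) = √(0.000577 + 0.00161 + 0.00210) = 0.0654

0.0654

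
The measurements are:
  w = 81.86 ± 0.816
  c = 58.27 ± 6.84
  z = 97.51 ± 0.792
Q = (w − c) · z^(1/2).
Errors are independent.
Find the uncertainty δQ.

Let u = w − c = 23.59. δu = √(δw² + δc²) = √(0.666 + 46.8) = 6.89, so δu/u = 0.292.
Q is then a monomial in u, z:
δQ/Q = √((δu/u)² + (½·δz/z)²) = √(0.0853 + 1.65e-05) = 0.292
Q = 232.9, so δQ = 0.292 × 232.9 = 68.0.

68.0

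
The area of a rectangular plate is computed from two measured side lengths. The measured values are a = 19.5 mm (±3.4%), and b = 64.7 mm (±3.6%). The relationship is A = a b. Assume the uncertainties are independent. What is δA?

A is a product of powers, so relative uncertainties combine in quadrature:
  (1·δa/a)² = (1×0.0340)² = 0.00116;  (1·δb/b)² = (1×0.0360)² = 0.00130
δA/A = √(0.00245) = 0.0495
A = 1260 mm^2, so δA = 0.0495 × 1260 = 62.5 mm^2.

62.5 mm^2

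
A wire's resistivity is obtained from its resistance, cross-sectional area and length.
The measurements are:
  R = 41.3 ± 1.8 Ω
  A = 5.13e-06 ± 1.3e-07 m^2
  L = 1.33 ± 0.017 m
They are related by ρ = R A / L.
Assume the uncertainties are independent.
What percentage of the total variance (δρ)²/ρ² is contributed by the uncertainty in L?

6.04%

(δρ/ρ)² = (1·δR/R)² + (1·δA/A)² + (-1·δL/L)²
  R term: (1×0.0436)² = 0.00190
  A term: (1×0.0253)² = 0.000642
  L term: (-1×0.0128)² = 0.000163
Total = 0.00271. Share from L = 0.000163/0.00271 = 0.0604.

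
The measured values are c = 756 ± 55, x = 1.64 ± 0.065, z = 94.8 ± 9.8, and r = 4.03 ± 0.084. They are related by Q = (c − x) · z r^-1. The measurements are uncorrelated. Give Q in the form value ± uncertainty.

17700 ± 2280

Let u = c − x = 754. δu = √(δc² + δx²) = √(3020 + 0.00423) = 55.0, so δu/u = 0.0729.
Q is then a monomial in u, z, r:
δQ/Q = √((δu/u)² + (1·δz/z)² + (-1·δr/r)²) = √(0.00532 + 0.0107 + 0.000434) = 0.128
Q = 17700, so δQ = 0.128 × 17700 = 2280.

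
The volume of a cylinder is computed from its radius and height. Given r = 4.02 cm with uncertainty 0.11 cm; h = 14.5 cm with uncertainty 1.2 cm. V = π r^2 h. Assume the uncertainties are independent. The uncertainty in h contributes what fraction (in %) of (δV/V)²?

69.6%

(δV/V)² = (2·δr/r)² + (1·δh/h)²
  r term: (2×0.0274)² = 0.00299
  h term: (1×0.0828)² = 0.00685
Total = 0.00984. Share from h = 0.00685/0.00984 = 0.696.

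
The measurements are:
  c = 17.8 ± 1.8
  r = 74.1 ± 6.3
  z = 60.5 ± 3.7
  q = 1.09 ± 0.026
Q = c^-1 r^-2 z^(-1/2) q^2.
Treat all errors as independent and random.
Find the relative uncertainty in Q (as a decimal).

0.206

Q is a product of powers, so relative uncertainties combine in quadrature:
  (-1·δc/c)² = (-1×0.101)² = 0.0102;  (-2·δr/r)² = (-2×0.0850)² = 0.0289;  (−½·δz/z)² = (-0.5×0.0612)² = 0.000935;  (2·δq/q)² = (2×0.0239)² = 0.00228
δQ/Q = √(0.0424) = 0.206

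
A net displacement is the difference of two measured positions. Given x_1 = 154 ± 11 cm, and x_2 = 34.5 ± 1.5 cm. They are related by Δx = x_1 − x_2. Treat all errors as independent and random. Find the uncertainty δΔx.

Each term contributes (cᵢ δxᵢ)² to (δΔx)²:
  (δx_1)² = 121;  (δx_2)² = 2.25
δΔx = √(123) = 11.1 cm

11.1 cm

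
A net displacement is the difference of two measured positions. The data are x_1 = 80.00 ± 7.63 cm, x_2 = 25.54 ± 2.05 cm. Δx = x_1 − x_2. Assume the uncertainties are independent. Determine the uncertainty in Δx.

7.90 cm

Each term contributes (cᵢ δxᵢ)² to (δΔx)²:
  (δx_1)² = 58.2;  (δx_2)² = 4.20
δΔx = √(62.4) = 7.90 cm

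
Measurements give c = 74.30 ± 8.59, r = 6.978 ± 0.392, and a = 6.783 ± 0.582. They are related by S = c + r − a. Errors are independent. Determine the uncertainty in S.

8.62

S is a linear combination, so absolute uncertainties add in quadrature:
  (δc)² = 73.8;  (δr)² = 0.154;  (δa)² = 0.339
δS = √(74.3) = 8.62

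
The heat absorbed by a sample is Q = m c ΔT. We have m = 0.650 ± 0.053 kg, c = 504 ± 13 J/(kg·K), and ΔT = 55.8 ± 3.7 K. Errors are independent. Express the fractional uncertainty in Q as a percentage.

Products/powers → add relative errors in quadrature, weighted by exponent:
  (1·δm/m)² = (1×0.0815)² = 0.00665;  (1·δc/c)² = (1×0.0258)² = 0.000665;  (1·δΔT/ΔT)² = (1×0.0663)² = 0.00440
δQ/Q = √(0.0117) = 0.108

10.8%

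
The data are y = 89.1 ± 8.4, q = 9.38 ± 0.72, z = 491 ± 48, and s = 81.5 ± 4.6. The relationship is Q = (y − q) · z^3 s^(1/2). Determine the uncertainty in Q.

Let u = y − q = 79.7. δu = √(δy² + δq²) = √(70.6 + 0.518) = 8.43, so δu/u = 0.106.
Q is then a monomial in u, z, s:
δQ/Q = √((δu/u)² + (3·δz/z)² + (½·δs/s)²) = √(0.0112 + 0.0860 + 0.000796) = 0.313
Q = 8.52e+10, so δQ = 0.313 × 8.52e+10 = 2.67e+10.

2.67e+10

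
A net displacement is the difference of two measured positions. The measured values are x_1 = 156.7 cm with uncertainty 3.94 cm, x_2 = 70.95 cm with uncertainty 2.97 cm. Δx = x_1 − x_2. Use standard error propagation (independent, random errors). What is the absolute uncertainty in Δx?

Sums and differences: (δΔx)² = Σ (cᵢ δxᵢ)².
  (δx_1)² = 15.5;  (δx_2)² = 8.82
δΔx = √(24.3) = 4.93 cm

4.93 cm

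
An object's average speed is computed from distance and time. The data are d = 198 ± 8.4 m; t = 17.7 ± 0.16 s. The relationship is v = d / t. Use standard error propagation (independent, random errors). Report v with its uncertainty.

For a monomial v ∝ d, t^-1, fractional errors add in quadrature:
  (1·δd/d)² = (1×0.0424)² = 0.00180;  (-1·δt/t)² = (-1×0.00904)² = 8.17e-05
δv/v = √(0.00188) = 0.0434
v = 11.2 m/s, so δv = 0.0434 × 11.2 = 0.485 m/s.

11.2 ± 0.485 m/s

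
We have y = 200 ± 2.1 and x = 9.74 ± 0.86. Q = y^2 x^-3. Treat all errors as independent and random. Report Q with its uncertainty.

43.3 ± 11.5

Each factor contributes (exponent × relative error)² to (δQ/Q)²:
  (2·δy/y)² = (2×0.0105)² = 0.000441;  (-3·δx/x)² = (-3×0.0883)² = 0.0702
δQ/Q = √(0.0706) = 0.266
Q = 43.3, so δQ = 0.266 × 43.3 = 11.5.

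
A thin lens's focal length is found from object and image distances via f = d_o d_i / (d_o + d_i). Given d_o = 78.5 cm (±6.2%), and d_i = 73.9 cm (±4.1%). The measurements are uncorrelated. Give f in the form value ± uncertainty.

∂f/∂d_o = (d_i/(d_o+d_i))² = 0.235;  ∂f/∂d_i = (d_o/(d_o+d_i))² = 0.265
δf = √((∂f/∂d_o · δd_o)² + (∂f/∂d_i · δd_i)²) = √(1.31 + 0.646) = 1.40 cm
f = 38.1 cm.

38.1 ± 1.40 cm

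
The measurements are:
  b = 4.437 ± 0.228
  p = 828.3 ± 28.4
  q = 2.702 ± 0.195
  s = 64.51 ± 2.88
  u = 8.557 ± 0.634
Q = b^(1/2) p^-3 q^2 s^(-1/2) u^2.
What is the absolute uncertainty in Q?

Since Q is a product/quotient, work with relative uncertainties:
  (½·δb/b)² = (0.5×0.0514)² = 0.000660;  (-3·δp/p)² = (-3×0.0343)² = 0.0106;  (2·δq/q)² = (2×0.0722)² = 0.0208;  (−½·δs/s)² = (-0.5×0.0446)² = 0.000498;  (2·δu/u)² = (2×0.0741)² = 0.0220
δQ/Q = √(0.0545) = 0.234
Q = 2.467e-07, so δQ = 0.234 × 2.467e-07 = 5.76e-08.

5.76e-08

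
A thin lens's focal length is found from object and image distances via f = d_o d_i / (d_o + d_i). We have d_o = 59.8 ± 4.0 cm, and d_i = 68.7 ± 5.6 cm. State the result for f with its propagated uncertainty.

32.0 ± 1.67 cm

∂f/∂d_o = (d_i/(d_o+d_i))² = 0.286;  ∂f/∂d_i = (d_o/(d_o+d_i))² = 0.217
δf = √((∂f/∂d_o · δd_o)² + (∂f/∂d_i · δd_i)²) = √(1.31 + 1.47) = 1.67 cm
f = 32.0 cm.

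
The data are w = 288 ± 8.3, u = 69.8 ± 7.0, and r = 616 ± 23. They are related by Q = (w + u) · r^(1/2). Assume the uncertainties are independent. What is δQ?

316

Let h = w + u = 358. δh = √(δw² + δu²) = √(68.9 + 49.0) = 10.9, so δh/h = 0.0303.
Q is then a monomial in h, r:
δQ/Q = √((δh/h)² + (½·δr/r)²) = √(0.000921 + 0.000349) = 0.0356
Q = 8880, so δQ = 0.0356 × 8880 = 316.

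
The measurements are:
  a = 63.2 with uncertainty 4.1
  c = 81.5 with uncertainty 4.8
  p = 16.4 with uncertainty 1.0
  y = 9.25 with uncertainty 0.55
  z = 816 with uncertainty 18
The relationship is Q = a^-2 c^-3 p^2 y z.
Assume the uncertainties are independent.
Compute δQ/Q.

Q is a product of powers, so relative uncertainties combine in quadrature:
  (-2·δa/a)² = (-2×0.0649)² = 0.0168;  (-3·δc/c)² = (-3×0.0589)² = 0.0312;  (2·δp/p)² = (2×0.0610)² = 0.0149;  (1·δy/y)² = (1×0.0595)² = 0.00354;  (1·δz/z)² = (1×0.0221)² = 0.000487
δQ/Q = √(0.0669) = 0.259

0.259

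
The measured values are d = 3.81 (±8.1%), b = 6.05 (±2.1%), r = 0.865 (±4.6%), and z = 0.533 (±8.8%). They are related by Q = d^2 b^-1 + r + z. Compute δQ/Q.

0.104

Let p = d^2·b^-1 = 2.40. δp/p = √((2·δd/d)² + (-1·δb/b)²) = √(0.0262 + 0.000441) = 0.163, so δp = 0.392.
Q = p + r + z: δQ = √(δp² + δr² + δz²) = √(0.154 + 0.00158 + 0.00220) = 0.397
Q = 3.80, so δQ/Q = 0.397/3.80 = 0.104.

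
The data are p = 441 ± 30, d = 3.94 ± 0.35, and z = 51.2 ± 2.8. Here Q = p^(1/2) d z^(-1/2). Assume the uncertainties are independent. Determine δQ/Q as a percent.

9.90%

Each factor contributes (exponent × relative error)² to (δQ/Q)²:
  (½·δp/p)² = (0.5×0.0680)² = 0.00116;  (1·δd/d)² = (1×0.0888)² = 0.00789;  (−½·δz/z)² = (-0.5×0.0547)² = 0.000748
δQ/Q = √(0.00980) = 0.0990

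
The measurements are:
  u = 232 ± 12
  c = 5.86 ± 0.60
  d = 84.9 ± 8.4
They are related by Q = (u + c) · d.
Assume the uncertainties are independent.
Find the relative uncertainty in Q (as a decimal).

0.111

Let w = u + c = 238. δw = √(δu² + δc²) = √(144 + 0.360) = 12.0, so δw/w = 0.0505.
Q is then a monomial in w, d:
δQ/Q = √((δw/w)² + (1·δd/d)²) = √(0.00255 + 0.00979) = 0.111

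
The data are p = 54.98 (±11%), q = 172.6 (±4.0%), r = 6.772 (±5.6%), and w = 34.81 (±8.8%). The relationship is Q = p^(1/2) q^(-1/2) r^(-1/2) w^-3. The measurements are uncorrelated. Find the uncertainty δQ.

Q is a product of powers, so relative uncertainties combine in quadrature:
  (½·δp/p)² = (0.5×0.110)² = 0.00302;  (−½·δq/q)² = (-0.5×0.0400)² = 0.000400;  (−½·δr/r)² = (-0.5×0.0560)² = 0.000784;  (-3·δw/w)² = (-3×0.0880)² = 0.0697
δQ/Q = √(0.0739) = 0.272
Q = 5.142e-06, so δQ = 0.272 × 5.142e-06 = 1.4e-06.

1.4e-06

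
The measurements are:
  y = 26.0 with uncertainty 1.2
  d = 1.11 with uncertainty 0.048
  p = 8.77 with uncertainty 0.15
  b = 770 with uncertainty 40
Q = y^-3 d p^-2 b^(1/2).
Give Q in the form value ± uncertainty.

Each factor contributes (exponent × relative error)² to (δQ/Q)²:
  (-3·δy/y)² = (-3×0.0462)² = 0.0192;  (1·δd/d)² = (1×0.0432)² = 0.00187;  (-2·δp/p)² = (-2×0.0171)² = 0.00117;  (½·δb/b)² = (0.5×0.0519)² = 0.000675
δQ/Q = √(0.0229) = 0.151
Q = 2.28e-05, so δQ = 0.151 × 2.28e-05 = 3.45e-06.

(2.28 ± 0.345) × 10^-5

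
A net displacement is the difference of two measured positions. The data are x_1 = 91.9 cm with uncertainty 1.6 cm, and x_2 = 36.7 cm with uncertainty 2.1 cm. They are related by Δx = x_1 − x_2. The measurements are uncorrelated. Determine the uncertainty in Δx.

2.64 cm

Absolute uncertainties add in quadrature for a linear combination:
  (δx_1)² = 2.56;  (δx_2)² = 4.41
δΔx = √(6.97) = 2.64 cm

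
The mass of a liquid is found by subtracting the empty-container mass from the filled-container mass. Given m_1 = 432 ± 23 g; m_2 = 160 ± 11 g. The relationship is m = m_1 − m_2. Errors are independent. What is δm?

Sums and differences: (δm)² = Σ (cᵢ δxᵢ)².
  (δm_1)² = 529;  (δm_2)² = 121
δm = √(650) = 25.5 g

25.5 g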